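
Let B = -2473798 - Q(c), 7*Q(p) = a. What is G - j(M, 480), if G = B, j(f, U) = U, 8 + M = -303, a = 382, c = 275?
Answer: -17320328/7 ≈ -2.4743e+6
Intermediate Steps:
Q(p) = 382/7 (Q(p) = (1/7)*382 = 382/7)
M = -311 (M = -8 - 303 = -311)
B = -17316968/7 (B = -2473798 - 1*382/7 = -2473798 - 382/7 = -17316968/7 ≈ -2.4739e+6)
G = -17316968/7 ≈ -2.4739e+6
G - j(M, 480) = -17316968/7 - 1*480 = -17316968/7 - 480 = -17320328/7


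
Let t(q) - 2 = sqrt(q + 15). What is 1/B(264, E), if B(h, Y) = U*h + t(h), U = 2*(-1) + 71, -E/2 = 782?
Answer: 18218/331895245 - 3*sqrt(31)/331895245 ≈ 5.4840e-5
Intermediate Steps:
E = -1564 (E = -2*782 = -1564)
U = 69 (U = -2 + 71 = 69)
t(q) = 2 + sqrt(15 + q) (t(q) = 2 + sqrt(q + 15) = 2 + sqrt(15 + q))
B(h, Y) = 2 + sqrt(15 + h) + 69*h (B(h, Y) = 69*h + (2 + sqrt(15 + h)) = 2 + sqrt(15 + h) + 69*h)
1/B(264, E) = 1/(2 + sqrt(15 + 264) + 69*264) = 1/(2 + sqrt(279) + 18216) = 1/(2 + 3*sqrt(31) + 18216) = 1/(18218 + 3*sqrt(31))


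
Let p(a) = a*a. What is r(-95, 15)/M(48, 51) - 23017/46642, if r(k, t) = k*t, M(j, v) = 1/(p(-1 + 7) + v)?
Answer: -5782464967/46642 ≈ -1.2398e+5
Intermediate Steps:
p(a) = a²
M(j, v) = 1/(36 + v) (M(j, v) = 1/((-1 + 7)² + v) = 1/(6² + v) = 1/(36 + v))
r(-95, 15)/M(48, 51) - 23017/46642 = (-95*15)/(1/(36 + 51)) - 23017/46642 = -1425/(1/87) - 23017*1/46642 = -1425/1/87 - 23017/46642 = -1425*87 - 23017/46642 = -123975 - 23017/46642 = -5782464967/46642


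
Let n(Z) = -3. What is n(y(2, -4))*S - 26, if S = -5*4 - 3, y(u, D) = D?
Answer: 43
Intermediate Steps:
S = -23 (S = -20 - 3 = -23)
n(y(2, -4))*S - 26 = -3*(-23) - 26 = 69 - 26 = 43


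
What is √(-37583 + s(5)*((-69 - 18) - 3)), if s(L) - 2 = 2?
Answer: I*√37943 ≈ 194.79*I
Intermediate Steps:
s(L) = 4 (s(L) = 2 + 2 = 4)
√(-37583 + s(5)*((-69 - 18) - 3)) = √(-37583 + 4*((-69 - 18) - 3)) = √(-37583 + 4*(-87 - 3)) = √(-37583 + 4*(-90)) = √(-37583 - 360) = √(-37943) = I*√37943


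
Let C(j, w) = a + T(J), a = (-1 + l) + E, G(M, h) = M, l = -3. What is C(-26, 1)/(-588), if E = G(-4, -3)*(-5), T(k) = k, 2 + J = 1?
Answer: -5/196 ≈ -0.025510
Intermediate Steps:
J = -1 (J = -2 + 1 = -1)
E = 20 (E = -4*(-5) = 20)
a = 16 (a = (-1 - 3) + 20 = -4 + 20 = 16)
C(j, w) = 15 (C(j, w) = 16 - 1 = 15)
C(-26, 1)/(-588) = 15/(-588) = 15*(-1/588) = -5/196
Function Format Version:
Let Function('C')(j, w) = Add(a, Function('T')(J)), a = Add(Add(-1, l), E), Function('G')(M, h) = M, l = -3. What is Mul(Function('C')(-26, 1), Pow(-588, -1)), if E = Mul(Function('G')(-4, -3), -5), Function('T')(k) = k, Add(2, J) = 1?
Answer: Rational(-5, 196) ≈ -0.025510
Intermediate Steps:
J = -1 (J = Add(-2, 1) = -1)
E = 20 (E = Mul(-4, -5) = 20)
a = 16 (a = Add(Add(-1, -3), 20) = Add(-4, 20) = 16)
Function('C')(j, w) = 15 (Function('C')(j, w) = Add(16, -1) = 15)
Mul(Function('C')(-26, 1), Pow(-588, -1)) = Mul(15, Pow(-588, -1)) = Mul(15, Rational(-1, 588)) = Rational(-5, 196)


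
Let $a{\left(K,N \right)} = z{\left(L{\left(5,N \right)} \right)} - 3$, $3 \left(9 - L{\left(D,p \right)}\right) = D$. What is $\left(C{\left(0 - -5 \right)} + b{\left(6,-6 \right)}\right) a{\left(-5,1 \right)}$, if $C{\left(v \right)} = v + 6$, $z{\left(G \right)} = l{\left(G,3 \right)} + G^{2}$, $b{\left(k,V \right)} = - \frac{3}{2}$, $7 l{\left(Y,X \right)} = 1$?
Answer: $\frac{30476}{63} \approx 483.75$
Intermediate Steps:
$l{\left(Y,X \right)} = \frac{1}{7}$ ($l{\left(Y,X \right)} = \frac{1}{7} \cdot 1 = \frac{1}{7}$)
$b{\left(k,V \right)} = - \frac{3}{2}$ ($b{\left(k,V \right)} = \left(-3\right) \frac{1}{2} = - \frac{3}{2}$)
$L{\left(D,p \right)} = 9 - \frac{D}{3}$
$z{\left(G \right)} = \frac{1}{7} + G^{2}$
$C{\left(v \right)} = 6 + v$
$a{\left(K,N \right)} = \frac{3208}{63}$ ($a{\left(K,N \right)} = \left(\frac{1}{7} + \left(9 - \frac{5}{3}\right)^{2}\right) - 3 = \left(\frac{1}{7} + \left(\frac{22}{3}\right)^{2}\right) - 3 = \left(\frac{1}{7} + \frac{484}{9}\right) - 3 = \frac{3397}{63} - 3 = \frac{3208}{63}$)
$\left(C{\left(0 - -5 \right)} + b{\left(6,-6 \right)}\right) a{\left(-5,1 \right)} = \left(\left(6 + \left(0 - -5\right)\right) - \frac{3}{2}\right) \frac{3208}{63} = \left(\left(6 + \left(0 + 5\right)\right) - \frac{3}{2}\right) \frac{3208}{63} = \left(\left(6 + 5\right) - \frac{3}{2}\right) \frac{3208}{63} = \left(11 - \frac{3}{2}\right) \frac{3208}{63} = \frac{19}{2} \cdot \frac{3208}{63} = \frac{30476}{63}$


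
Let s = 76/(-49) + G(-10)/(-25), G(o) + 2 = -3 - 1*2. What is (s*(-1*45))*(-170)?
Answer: -476442/49 ≈ -9723.3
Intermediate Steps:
G(o) = -7 (G(o) = -2 + (-3 - 1*2) = -2 + (-3 - 2) = -2 - 5 = -7)
s = -1557/1225 (s = 76/(-49) - 7/(-25) = 76*(-1/49) - 7*(-1/25) = -76/49 + 7/25 = -1557/1225 ≈ -1.2710)
(s*(-1*45))*(-170) = -(-1557)*45/1225*(-170) = -1557/1225*(-45)*(-170) = (14013/245)*(-170) = -476442/49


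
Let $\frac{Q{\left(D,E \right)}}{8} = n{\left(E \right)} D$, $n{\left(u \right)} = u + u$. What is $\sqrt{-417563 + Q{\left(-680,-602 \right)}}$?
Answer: $\sqrt{6132197} \approx 2476.3$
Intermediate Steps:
$n{\left(u \right)} = 2 u$
$Q{\left(D,E \right)} = 16 D E$ ($Q{\left(D,E \right)} = 8 \cdot 2 E D = 8 \cdot 2 D E = 16 D E$)
$\sqrt{-417563 + Q{\left(-680,-602 \right)}} = \sqrt{-417563 + 16 \left(-680\right) \left(-602\right)} = \sqrt{-417563 + 6549760} = \sqrt{6132197}$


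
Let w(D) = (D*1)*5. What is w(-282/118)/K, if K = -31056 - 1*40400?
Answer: 705/4215904 ≈ 0.00016722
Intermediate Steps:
K = -71456 (K = -31056 - 40400 = -71456)
w(D) = 5*D (w(D) = D*5 = 5*D)
w(-282/118)/K = (5*(-282/118))/(-71456) = (5*(-282*1/118))*(-1/71456) = (5*(-141/59))*(-1/71456) = -705/59*(-1/71456) = 705/4215904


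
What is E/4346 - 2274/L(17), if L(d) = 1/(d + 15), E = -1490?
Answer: -158125609/2173 ≈ -72768.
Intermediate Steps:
L(d) = 1/(15 + d)
E/4346 - 2274/L(17) = -1490/4346 - 2274/(1/(15 + 17)) = -1490*1/4346 - 2274/(1/32) = -745/2173 - 2274/1/32 = -745/2173 - 2274*32 = -745/2173 - 72768 = -158125609/2173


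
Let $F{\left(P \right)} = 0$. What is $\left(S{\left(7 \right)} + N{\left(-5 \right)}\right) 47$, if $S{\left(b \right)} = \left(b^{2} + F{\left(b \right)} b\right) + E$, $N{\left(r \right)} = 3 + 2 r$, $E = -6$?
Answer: $1692$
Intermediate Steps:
$S{\left(b \right)} = -6 + b^{2}$ ($S{\left(b \right)} = \left(b^{2} + 0 b\right) - 6 = \left(b^{2} + 0\right) - 6 = b^{2} - 6 = -6 + b^{2}$)
$\left(S{\left(7 \right)} + N{\left(-5 \right)}\right) 47 = \left(\left(-6 + 7^{2}\right) + \left(3 + 2 \left(-5\right)\right)\right) 47 = \left(\left(-6 + 49\right) + \left(3 - 10\right)\right) 47 = \left(43 - 7\right) 47 = 36 \cdot 47 = 1692$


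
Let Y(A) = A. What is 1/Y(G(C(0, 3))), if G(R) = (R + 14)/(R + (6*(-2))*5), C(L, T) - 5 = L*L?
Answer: -55/19 ≈ -2.8947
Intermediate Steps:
C(L, T) = 5 + L² (C(L, T) = 5 + L*L = 5 + L²)
G(R) = (14 + R)/(-60 + R) (G(R) = (14 + R)/(R - 12*5) = (14 + R)/(R - 60) = (14 + R)/(-60 + R))
1/Y(G(C(0, 3))) = 1/((14 + (5 + 0²))/(-60 + (5 + 0²))) = 1/((14 + (5 + 0))/(-60 + (5 + 0))) = 1/((14 + 5)/(-60 + 5)) = 1/(19/(-55)) = 1/(-1/55*19) = 1/(-19/55) = -55/19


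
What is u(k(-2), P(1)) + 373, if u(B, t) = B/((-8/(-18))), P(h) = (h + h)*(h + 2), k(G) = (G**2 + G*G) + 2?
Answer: 791/2 ≈ 395.50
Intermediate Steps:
k(G) = 2 + 2*G**2 (k(G) = (G**2 + G**2) + 2 = 2*G**2 + 2 = 2 + 2*G**2)
P(h) = 2*h*(2 + h) (P(h) = (2*h)*(2 + h) = 2*h*(2 + h))
u(B, t) = 9*B/4 (u(B, t) = B/((-8*(-1/18))) = B/(4/9) = B*(9/4) = 9*B/4)
u(k(-2), P(1)) + 373 = 9*(2 + 2*(-2)**2)/4 + 373 = 9*(2 + 2*4)/4 + 373 = 9*(2 + 8)/4 + 373 = (9/4)*10 + 373 = 45/2 + 373 = 791/2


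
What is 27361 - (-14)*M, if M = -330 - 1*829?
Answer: 11135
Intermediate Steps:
M = -1159 (M = -330 - 829 = -1159)
27361 - (-14)*M = 27361 - (-14)*(-1159) = 27361 - 1*16226 = 27361 - 16226 = 11135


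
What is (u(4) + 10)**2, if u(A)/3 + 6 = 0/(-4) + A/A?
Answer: 25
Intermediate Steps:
u(A) = -15 (u(A) = -18 + 3*(0/(-4) + A/A) = -18 + 3*(0*(-1/4) + 1) = -18 + 3*(0 + 1) = -18 + 3*1 = -18 + 3 = -15)
(u(4) + 10)**2 = (-15 + 10)**2 = (-5)**2 = 25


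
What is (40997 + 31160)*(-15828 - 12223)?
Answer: -2024076007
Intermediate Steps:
(40997 + 31160)*(-15828 - 12223) = 72157*(-28051) = -2024076007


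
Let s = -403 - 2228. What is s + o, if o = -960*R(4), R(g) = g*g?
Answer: -17991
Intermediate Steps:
R(g) = g²
s = -2631
o = -15360 (o = -960*4² = -960*16 = -15360)
s + o = -2631 - 15360 = -17991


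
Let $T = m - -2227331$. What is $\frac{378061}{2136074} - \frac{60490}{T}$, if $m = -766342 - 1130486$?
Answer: $- \frac{4260821577}{705978865222} \approx -0.0060353$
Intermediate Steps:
$m = -1896828$
$T = 330503$ ($T = -1896828 - -2227331 = -1896828 + 2227331 = 330503$)
$\frac{378061}{2136074} - \frac{60490}{T} = \frac{378061}{2136074} - \frac{60490}{330503} = - \frac{4260821577}{705978865222}$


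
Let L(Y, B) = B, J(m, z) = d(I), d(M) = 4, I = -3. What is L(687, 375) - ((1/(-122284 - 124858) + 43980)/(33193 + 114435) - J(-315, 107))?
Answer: 13816975702545/36485079176 ≈ 378.70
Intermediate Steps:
J(m, z) = 4
L(687, 375) - ((1/(-122284 - 124858) + 43980)/(33193 + 114435) - J(-315, 107)) = 375 - ((1/(-122284 - 124858) + 43980)/(33193 + 114435) - 1*4) = 375 - ((1/(-247142) + 43980)/147628 - 4) = 375 - ((-1/247142 + 43980)*(1/147628) - 4) = 375 - ((10869305159/247142)*(1/147628) - 4) = 375 - (10869305159/36485079176 - 4) = 375 - 1*(-135071011545/36485079176) = 375 + 135071011545/36485079176 = 13816975702545/36485079176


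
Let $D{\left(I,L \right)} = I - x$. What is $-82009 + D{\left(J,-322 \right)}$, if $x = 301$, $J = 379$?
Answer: $-81931$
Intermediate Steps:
$D{\left(I,L \right)} = -301 + I$ ($D{\left(I,L \right)} = I - 301 = -301 + I$)
$-82009 + D{\left(J,-322 \right)} = -82009 + \left(-301 + 379\right) = -82009 + 78 = -81931$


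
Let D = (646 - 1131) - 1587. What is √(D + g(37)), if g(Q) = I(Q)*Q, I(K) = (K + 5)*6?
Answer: 14*√37 ≈ 85.159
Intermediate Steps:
I(K) = 30 + 6*K (I(K) = (5 + K)*6 = 30 + 6*K)
g(Q) = Q*(30 + 6*Q) (g(Q) = (30 + 6*Q)*Q = Q*(30 + 6*Q))
D = -2072 (D = -485 - 1587 = -2072)
√(D + g(37)) = √(-2072 + 6*37*(5 + 37)) = √(-2072 + 6*37*42) = √(-2072 + 9324) = √7252 = 14*√37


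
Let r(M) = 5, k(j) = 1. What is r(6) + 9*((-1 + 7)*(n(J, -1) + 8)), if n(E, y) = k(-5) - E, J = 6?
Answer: 167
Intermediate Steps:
n(E, y) = 1 - E
r(6) + 9*((-1 + 7)*(n(J, -1) + 8)) = 5 + 9*((-1 + 7)*((1 - 1*6) + 8)) = 5 + 9*(6*((1 - 6) + 8)) = 5 + 9*(6*(-5 + 8)) = 5 + 9*(6*3) = 5 + 9*18 = 5 + 162 = 167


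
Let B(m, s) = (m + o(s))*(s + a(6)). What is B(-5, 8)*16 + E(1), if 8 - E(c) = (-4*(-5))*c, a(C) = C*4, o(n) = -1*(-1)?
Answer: -2060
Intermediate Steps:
o(n) = 1
a(C) = 4*C
B(m, s) = (1 + m)*(24 + s) (B(m, s) = (m + 1)*(s + 4*6) = (1 + m)*(s + 24) = (1 + m)*(24 + s))
E(c) = 8 - 20*c (E(c) = 8 - (-4*(-5))*c = 8 - 20*c)
B(-5, 8)*16 + E(1) = (24 + 8 + 24*(-5) - 5*8)*16 + (8 - 20*1) = (24 + 8 - 120 - 40)*16 + (8 - 20) = -128*16 - 12 = -2048 - 12 = -2060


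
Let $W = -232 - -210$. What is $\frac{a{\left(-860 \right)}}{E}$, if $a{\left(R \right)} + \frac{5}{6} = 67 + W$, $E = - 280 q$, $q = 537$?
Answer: $- \frac{53}{180432} \approx -0.00029374$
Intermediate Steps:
$E = -150360$ ($E = \left(-280\right) 537 = -150360$)
$W = -22$ ($W = -232 + 210 = -22$)
$a{\left(R \right)} = \frac{265}{6}$ ($a{\left(R \right)} = - \frac{5}{6} + \left(67 - 22\right) = - \frac{5}{6} + 45 = \frac{265}{6}$)
$\frac{a{\left(-860 \right)}}{E} = \frac{265}{6 \left(-150360\right)} = \frac{265}{6} \left(- \frac{1}{150360}\right) = - \frac{53}{180432}$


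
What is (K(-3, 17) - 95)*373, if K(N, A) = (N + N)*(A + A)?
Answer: -111527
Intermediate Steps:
K(N, A) = 4*A*N (K(N, A) = (2*N)*(2*A) = 4*A*N)
(K(-3, 17) - 95)*373 = (4*17*(-3) - 95)*373 = (-204 - 95)*373 = -299*373 = -111527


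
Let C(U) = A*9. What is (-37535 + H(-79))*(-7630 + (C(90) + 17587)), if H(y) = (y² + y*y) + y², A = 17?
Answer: -190189320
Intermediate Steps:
C(U) = 153 (C(U) = 17*9 = 153)
H(y) = 3*y² (H(y) = (y² + y²) + y² = 2*y² + y² = 3*y²)
(-37535 + H(-79))*(-7630 + (C(90) + 17587)) = (-37535 + 3*(-79)²)*(-7630 + (153 + 17587)) = (-37535 + 3*6241)*(-7630 + 17740) = (-37535 + 18723)*10110 = -18812*10110 = -190189320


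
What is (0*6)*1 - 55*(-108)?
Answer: 5940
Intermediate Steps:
(0*6)*1 - 55*(-108) = 0*1 + 5940 = 0 + 5940 = 5940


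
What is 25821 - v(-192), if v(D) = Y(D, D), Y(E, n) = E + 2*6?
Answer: 26001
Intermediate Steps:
Y(E, n) = 12 + E (Y(E, n) = E + 12 = 12 + E)
v(D) = 12 + D
25821 - v(-192) = 25821 - (12 - 192) = 25821 - 1*(-180) = 25821 + 180 = 26001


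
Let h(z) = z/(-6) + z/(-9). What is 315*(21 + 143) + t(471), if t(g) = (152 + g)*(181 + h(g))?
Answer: 497483/6 ≈ 82914.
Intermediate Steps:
h(z) = -5*z/18 (h(z) = z*(-1/6) + z*(-1/9) = -z/6 - z/9 = -5*z/18)
t(g) = (152 + g)*(181 - 5*g/18)
315*(21 + 143) + t(471) = 315*(21 + 143) + (27512 - 5/18*471**2 + (1249/9)*471) = 315*164 + (27512 - 5/18*221841 + 196093/3) = 51660 + (27512 - 123245/2 + 196093/3) = 51660 + 187523/6 = 497483/6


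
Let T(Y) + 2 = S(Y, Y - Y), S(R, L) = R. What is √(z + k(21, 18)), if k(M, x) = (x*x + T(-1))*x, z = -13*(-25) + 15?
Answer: √6118 ≈ 78.218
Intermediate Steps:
T(Y) = -2 + Y
z = 340 (z = 325 + 15 = 340)
k(M, x) = x*(-3 + x²) (k(M, x) = (x*x + (-2 - 1))*x = (x² - 3)*x = (-3 + x²)*x = x*(-3 + x²))
√(z + k(21, 18)) = √(340 + 18*(-3 + 18²)) = √(340 + 18*(-3 + 324)) = √(340 + 18*321) = √(340 + 5778) = √6118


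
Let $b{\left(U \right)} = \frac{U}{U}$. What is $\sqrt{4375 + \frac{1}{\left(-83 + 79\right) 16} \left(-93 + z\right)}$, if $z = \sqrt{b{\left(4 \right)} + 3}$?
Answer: $\frac{\sqrt{280091}}{8} \approx 66.155$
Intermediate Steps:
$b{\left(U \right)} = 1$
$z = 2$ ($z = \sqrt{1 + 3} = \sqrt{4} = 2$)
$\sqrt{4375 + \frac{1}{\left(-83 + 79\right) 16} \left(-93 + z\right)} = \sqrt{4375 + \frac{1}{\left(-83 + 79\right) 16} \left(-93 + 2\right)} = \sqrt{4375 + \frac{1}{-4} \cdot \frac{1}{16} \left(-91\right)} = \sqrt{4375 + \left(- \frac{1}{4}\right) \frac{1}{16} \left(-91\right)} = \sqrt{4375 - - \frac{91}{64}} = \sqrt{4375 + \frac{91}{64}} = \sqrt{\frac{280091}{64}} = \frac{\sqrt{280091}}{8}$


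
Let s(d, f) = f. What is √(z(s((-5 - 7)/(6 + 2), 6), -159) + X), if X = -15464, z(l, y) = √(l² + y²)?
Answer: √(-15464 + 3*√2813) ≈ 123.71*I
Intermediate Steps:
√(z(s((-5 - 7)/(6 + 2), 6), -159) + X) = √(√(6² + (-159)²) - 15464) = √(√(36 + 25281) - 15464) = √(√25317 - 15464) = √(3*√2813 - 15464) = √(-15464 + 3*√2813)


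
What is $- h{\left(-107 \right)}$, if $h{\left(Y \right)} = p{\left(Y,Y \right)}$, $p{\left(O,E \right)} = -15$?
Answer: $15$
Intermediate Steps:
$h{\left(Y \right)} = -15$
$- h{\left(-107 \right)} = \left(-1\right) \left(-15\right) = 15$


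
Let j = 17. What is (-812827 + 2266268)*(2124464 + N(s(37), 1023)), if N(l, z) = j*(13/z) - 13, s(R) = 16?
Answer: 287162098488814/93 ≈ 3.0878e+12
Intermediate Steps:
N(l, z) = -13 + 221/z (N(l, z) = 17*(13/z) - 13 = 221/z - 13 = -13 + 221/z)
(-812827 + 2266268)*(2124464 + N(s(37), 1023)) = (-812827 + 2266268)*(2124464 + (-13 + 221/1023)) = 1453441*(2124464 + (-13 + 221*(1/1023))) = 1453441*(2124464 + (-13 + 221/1023)) = 1453441*(2124464 - 13078/1023) = 1453441*(2173313594/1023) = 287162098488814/93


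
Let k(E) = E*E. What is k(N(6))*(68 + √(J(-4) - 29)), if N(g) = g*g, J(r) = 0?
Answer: 88128 + 1296*I*√29 ≈ 88128.0 + 6979.2*I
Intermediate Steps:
N(g) = g²
k(E) = E²
k(N(6))*(68 + √(J(-4) - 29)) = (6²)²*(68 + √(0 - 29)) = 36²*(68 + √(-29)) = 1296*(68 + I*√29) = 88128 + 1296*I*√29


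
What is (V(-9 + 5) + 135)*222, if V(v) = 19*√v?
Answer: 29970 + 8436*I ≈ 29970.0 + 8436.0*I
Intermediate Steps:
(V(-9 + 5) + 135)*222 = (19*√(-9 + 5) + 135)*222 = (19*√(-4) + 135)*222 = (19*(2*I) + 135)*222 = (38*I + 135)*222 = (135 + 38*I)*222 = 29970 + 8436*I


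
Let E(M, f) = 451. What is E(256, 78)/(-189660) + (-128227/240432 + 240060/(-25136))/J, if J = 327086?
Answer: -4703487397588801/1952652267334462560 ≈ -0.0024088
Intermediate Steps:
E(256, 78)/(-189660) + (-128227/240432 + 240060/(-25136))/J = 451/(-189660) + (-128227/240432 + 240060/(-25136))/327086 = 451*(-1/189660) + (-128227*1/240432 + 240060*(-1/25136))*(1/327086) = -451/189660 + (-128227/240432 - 60015/6284)*(1/327086) = -451/189660 - 3808826237/377718672*1/327086 = -451/189660 - 3808826237/123546489549792 = -4703487397588801/1952652267334462560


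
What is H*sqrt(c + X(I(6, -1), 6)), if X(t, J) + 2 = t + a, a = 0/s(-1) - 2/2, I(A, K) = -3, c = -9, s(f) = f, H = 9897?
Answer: 9897*I*sqrt(15) ≈ 38331.0*I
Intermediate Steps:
a = -1 (a = 0/(-1) - 2/2 = 0*(-1) - 2*1/2 = 0 - 1 = -1)
X(t, J) = -3 + t (X(t, J) = -2 + (t - 1) = -2 + (-1 + t) = -3 + t)
H*sqrt(c + X(I(6, -1), 6)) = 9897*sqrt(-9 + (-3 - 3)) = 9897*sqrt(-9 - 6) = 9897*sqrt(-15) = 9897*(I*sqrt(15)) = 9897*I*sqrt(15)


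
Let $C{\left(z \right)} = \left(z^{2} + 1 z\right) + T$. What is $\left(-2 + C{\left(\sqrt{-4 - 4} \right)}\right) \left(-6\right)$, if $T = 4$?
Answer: $36 - 12 i \sqrt{2} \approx 36.0 - 16.971 i$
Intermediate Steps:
$C{\left(z \right)} = 4 + z + z^{2}$ ($C{\left(z \right)} = \left(z^{2} + 1 z\right) + 4 = \left(z^{2} + z\right) + 4 = \left(z + z^{2}\right) + 4 = 4 + z + z^{2}$)
$\left(-2 + C{\left(\sqrt{-4 - 4} \right)}\right) \left(-6\right) = \left(-2 + \left(4 + \sqrt{-4 - 4} + \left(\sqrt{-4 - 4}\right)^{2}\right)\right) \left(-6\right) = \left(-2 + \left(4 + \sqrt{-8} + \left(\sqrt{-8}\right)^{2}\right)\right) \left(-6\right) = \left(-2 + \left(4 + 2 i \sqrt{2} + \left(2 i \sqrt{2}\right)^{2}\right)\right) \left(-6\right) = \left(-2 + \left(4 + 2 i \sqrt{2} - 8\right)\right) \left(-6\right) = \left(-2 - \left(4 - 2 i \sqrt{2}\right)\right) \left(-6\right) = \left(-6 + 2 i \sqrt{2}\right) \left(-6\right) = 36 - 12 i \sqrt{2}$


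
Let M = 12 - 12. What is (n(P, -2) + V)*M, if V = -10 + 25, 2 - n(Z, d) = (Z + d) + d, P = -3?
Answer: 0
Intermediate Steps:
n(Z, d) = 2 - Z - 2*d (n(Z, d) = 2 - ((Z + d) + d) = 2 - (Z + 2*d) = 2 + (-Z - 2*d) = 2 - Z - 2*d)
M = 0
V = 15
(n(P, -2) + V)*M = ((2 - 1*(-3) - 2*(-2)) + 15)*0 = ((2 + 3 + 4) + 15)*0 = (9 + 15)*0 = 24*0 = 0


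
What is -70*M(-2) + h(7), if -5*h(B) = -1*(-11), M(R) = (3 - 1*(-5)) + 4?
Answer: -4211/5 ≈ -842.20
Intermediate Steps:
M(R) = 12 (M(R) = (3 + 5) + 4 = 8 + 4 = 12)
h(B) = -11/5 (h(B) = -(-1)*(-11)/5 = -⅕*11 = -11/5)
-70*M(-2) + h(7) = -70*12 - 11/5 = -840 - 11/5 = -4211/5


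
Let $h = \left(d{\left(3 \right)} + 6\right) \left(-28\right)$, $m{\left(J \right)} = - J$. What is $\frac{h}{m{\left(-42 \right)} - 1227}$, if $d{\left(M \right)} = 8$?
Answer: $\frac{392}{1185} \approx 0.3308$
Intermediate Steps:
$h = -392$ ($h = \left(8 + 6\right) \left(-28\right) = 14 \left(-28\right) = -392$)
$\frac{h}{m{\left(-42 \right)} - 1227} = - \frac{392}{\left(-1\right) \left(-42\right) - 1227} = - \frac{392}{42 - 1227} = - \frac{392}{-1185} = \left(-392\right) \left(- \frac{1}{1185}\right) = \frac{392}{1185}$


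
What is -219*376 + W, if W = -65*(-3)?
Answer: -82149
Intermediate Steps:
W = 195
-219*376 + W = -219*376 + 195 = -82344 + 195 = -82149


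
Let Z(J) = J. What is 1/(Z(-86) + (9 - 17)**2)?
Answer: -1/22 ≈ -0.045455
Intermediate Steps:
1/(Z(-86) + (9 - 17)**2) = 1/(-86 + (9 - 17)**2) = 1/(-86 + (-8)**2) = 1/(-86 + 64) = 1/(-22) = -1/22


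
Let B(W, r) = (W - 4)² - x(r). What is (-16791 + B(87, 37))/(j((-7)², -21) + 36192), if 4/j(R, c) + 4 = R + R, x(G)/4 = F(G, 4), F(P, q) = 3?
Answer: -232979/850513 ≈ -0.27393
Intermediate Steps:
x(G) = 12 (x(G) = 4*3 = 12)
j(R, c) = 4/(-4 + 2*R) (j(R, c) = 4/(-4 + (R + R)) = 4/(-4 + 2*R))
B(W, r) = -12 + (-4 + W)² (B(W, r) = (W - 4)² - 1*12 = (-4 + W)² - 12 = -12 + (-4 + W)²)
(-16791 + B(87, 37))/(j((-7)², -21) + 36192) = (-16791 + (-12 + (-4 + 87)²))/(2/(-2 + (-7)²) + 36192) = (-16791 + (-12 + 83²))/(2/(-2 + 49) + 36192) = (-16791 + (-12 + 6889))/(2/47 + 36192) = (-16791 + 6877)/(2*(1/47) + 36192) = -9914/(2/47 + 36192) = -9914/1701026/47 = -9914*47/1701026 = -232979/850513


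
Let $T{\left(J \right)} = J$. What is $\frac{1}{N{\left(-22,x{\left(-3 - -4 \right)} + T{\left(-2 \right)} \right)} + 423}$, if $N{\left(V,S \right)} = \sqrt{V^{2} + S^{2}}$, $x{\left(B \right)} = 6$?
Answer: $\frac{423}{178429} - \frac{10 \sqrt{5}}{178429} \approx 0.0022454$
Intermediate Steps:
$N{\left(V,S \right)} = \sqrt{S^{2} + V^{2}}$
$\frac{1}{N{\left(-22,x{\left(-3 - -4 \right)} + T{\left(-2 \right)} \right)} + 423} = \frac{1}{\sqrt{\left(6 - 2\right)^{2} + \left(-22\right)^{2}} + 423} = \frac{1}{\sqrt{4^{2} + 484} + 423} = \frac{1}{\sqrt{16 + 484} + 423} = \frac{1}{\sqrt{500} + 423} = \frac{1}{10 \sqrt{5} + 423} = \frac{1}{423 + 10 \sqrt{5}}$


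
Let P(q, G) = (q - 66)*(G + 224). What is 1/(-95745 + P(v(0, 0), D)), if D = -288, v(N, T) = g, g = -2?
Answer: -1/91393 ≈ -1.0942e-5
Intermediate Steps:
v(N, T) = -2
P(q, G) = (-66 + q)*(224 + G)
1/(-95745 + P(v(0, 0), D)) = 1/(-95745 + (-14784 - 66*(-288) + 224*(-2) - 288*(-2))) = 1/(-95745 + (-14784 + 19008 - 448 + 576)) = 1/(-95745 + 4352) = 1/(-91393) = -1/91393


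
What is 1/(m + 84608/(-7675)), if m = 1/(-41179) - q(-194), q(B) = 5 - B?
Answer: -316048825/66377796682 ≈ -0.0047614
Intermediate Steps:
m = -8194622/41179 (m = 1/(-41179) - (5 - 1*(-194)) = -1/41179 - (5 + 194) = -1/41179 - 1*199 = -1/41179 - 199 = -8194622/41179 ≈ -199.00)
1/(m + 84608/(-7675)) = 1/(-8194622/41179 + 84608/(-7675)) = 1/(-8194622/41179 + 84608*(-1/7675)) = 1/(-8194622/41179 - 84608/7675) = 1/(-66377796682/316048825) = -316048825/66377796682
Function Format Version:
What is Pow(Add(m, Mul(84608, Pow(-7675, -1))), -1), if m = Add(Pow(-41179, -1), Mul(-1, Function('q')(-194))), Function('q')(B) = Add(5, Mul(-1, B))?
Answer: Rational(-316048825, 66377796682) ≈ -0.0047614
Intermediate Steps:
m = Rational(-8194622, 41179) (m = Add(Pow(-41179, -1), Mul(-1, Add(5, Mul(-1, -194)))) = Add(Rational(-1, 41179), Mul(-1, Add(5, 194))) = Add(Rational(-1, 41179), Mul(-1, 199)) = Add(Rational(-1, 41179), -199) = Rational(-8194622, 41179) ≈ -199.00)
Pow(Add(m, Mul(84608, Pow(-7675, -1))), -1) = Pow(Add(Rational(-8194622, 41179), Mul(84608, Pow(-7675, -1))), -1) = Pow(Add(Rational(-8194622, 41179), Mul(84608, Rational(-1, 7675))), -1) = Pow(Add(Rational(-8194622, 41179), Rational(-84608, 7675)), -1) = Pow(Rational(-66377796682, 316048825), -1) = Rational(-316048825, 66377796682)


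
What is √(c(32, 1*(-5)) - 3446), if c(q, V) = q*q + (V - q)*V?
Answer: I*√2237 ≈ 47.297*I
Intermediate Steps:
c(q, V) = q² + V*(V - q)
√(c(32, 1*(-5)) - 3446) = √(((1*(-5))² + 32² - 1*1*(-5)*32) - 3446) = √(((-5)² + 1024 - 1*(-5)*32) - 3446) = √((25 + 1024 + 160) - 3446) = √(1209 - 3446) = √(-2237) = I*√2237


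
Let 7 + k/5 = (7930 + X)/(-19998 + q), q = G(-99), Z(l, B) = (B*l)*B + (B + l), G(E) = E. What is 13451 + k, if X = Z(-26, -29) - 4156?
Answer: 89904029/6699 ≈ 13421.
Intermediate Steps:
Z(l, B) = B + l + l*B² (Z(l, B) = l*B² + (B + l) = B + l + l*B²)
q = -99
X = -26077 (X = (-29 - 26 - 26*(-29)²) - 4156 = (-29 - 26 - 26*841) - 4156 = (-29 - 26 - 21866) - 4156 = -21921 - 4156 = -26077)
k = -204220/6699 (k = -35 + 5*((7930 - 26077)/(-19998 - 99)) = -35 + 5*(-18147/(-20097)) = -35 + 5*(-18147*(-1/20097)) = -35 + 5*(6049/6699) = -35 + 30245/6699 = -204220/6699 ≈ -30.485)
13451 + k = 13451 - 204220/6699 = 89904029/6699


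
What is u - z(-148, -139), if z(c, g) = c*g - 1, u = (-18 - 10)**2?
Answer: -19787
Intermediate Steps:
u = 784 (u = (-28)**2 = 784)
z(c, g) = -1 + c*g
u - z(-148, -139) = 784 - (-1 - 148*(-139)) = 784 - (-1 + 20572) = 784 - 1*20571 = 784 - 20571 = -19787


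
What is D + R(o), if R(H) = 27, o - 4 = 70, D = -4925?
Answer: -4898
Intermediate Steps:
o = 74 (o = 4 + 70 = 74)
D + R(o) = -4925 + 27 = -4898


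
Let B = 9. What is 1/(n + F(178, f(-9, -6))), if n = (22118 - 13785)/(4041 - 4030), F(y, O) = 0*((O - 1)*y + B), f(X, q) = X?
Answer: 11/8333 ≈ 0.0013201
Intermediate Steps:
F(y, O) = 0 (F(y, O) = 0*((O - 1)*y + 9) = 0*((-1 + O)*y + 9) = 0*(y*(-1 + O) + 9) = 0*(9 + y*(-1 + O)) = 0)
n = 8333/11 ≈ 757.55
1/(n + F(178, f(-9, -6))) = 1/(8333/11 + 0) = 1/(8333/11) = 11/8333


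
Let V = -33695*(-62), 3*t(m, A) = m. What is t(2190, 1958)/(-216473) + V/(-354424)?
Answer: -226245154545/38361613276 ≈ -5.8977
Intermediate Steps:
t(m, A) = m/3
V = 2089090
t(2190, 1958)/(-216473) + V/(-354424) = ((⅓)*2190)/(-216473) + 2089090/(-354424) = 730*(-1/216473) + 2089090*(-1/354424) = -730/216473 - 1044545/177212 = -226245154545/38361613276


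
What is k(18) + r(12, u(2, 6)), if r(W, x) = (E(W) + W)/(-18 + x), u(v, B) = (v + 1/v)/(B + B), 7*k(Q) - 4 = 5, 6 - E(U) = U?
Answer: 405/427 ≈ 0.94848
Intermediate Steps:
E(U) = 6 - U
k(Q) = 9/7 (k(Q) = 4/7 + (⅐)*5 = 4/7 + 5/7 = 9/7)
u(v, B) = (v + 1/v)/(2*B) (u(v, B) = (v + 1/v)/((2*B)) = (v + 1/v)*(1/(2*B)) = (v + 1/v)/(2*B))
r(W, x) = 6/(-18 + x) (r(W, x) = ((6 - W) + W)/(-18 + x) = 6/(-18 + x))
k(18) + r(12, u(2, 6)) = 9/7 + 6/(-18 + (½)*(1 + 2²)/(6*2)) = 9/7 + 6/(-18 + (½)*(⅙)*(½)*(1 + 4)) = 9/7 + 6/(-18 + (½)*(⅙)*(½)*5) = 9/7 + 6/(-18 + 5/24) = 9/7 + 6/(-427/24) = 9/7 + 6*(-24/427) = 9/7 - 144/427 = 405/427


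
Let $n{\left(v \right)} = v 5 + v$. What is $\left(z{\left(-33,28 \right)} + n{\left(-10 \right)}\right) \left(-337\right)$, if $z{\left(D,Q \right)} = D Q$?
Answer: $331608$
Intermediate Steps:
$n{\left(v \right)} = 6 v$ ($n{\left(v \right)} = 5 v + v = 6 v$)
$\left(z{\left(-33,28 \right)} + n{\left(-10 \right)}\right) \left(-337\right) = \left(\left(-33\right) 28 + 6 \left(-10\right)\right) \left(-337\right) = \left(-924 - 60\right) \left(-337\right) = \left(-984\right) \left(-337\right) = 331608$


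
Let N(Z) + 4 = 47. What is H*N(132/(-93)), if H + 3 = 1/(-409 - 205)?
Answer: -79249/614 ≈ -129.07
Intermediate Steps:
H = -1843/614 (H = -3 + 1/(-409 - 205) = -3 + 1/(-614) = -3 - 1/614 = -1843/614 ≈ -3.0016)
N(Z) = 43 (N(Z) = -4 + 47 = 43)
H*N(132/(-93)) = -1843/614*43 = -79249/614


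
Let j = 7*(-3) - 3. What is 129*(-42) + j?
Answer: -5442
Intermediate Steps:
j = -24 (j = -21 - 3 = -24)
129*(-42) + j = 129*(-42) - 24 = -5418 - 24 = -5442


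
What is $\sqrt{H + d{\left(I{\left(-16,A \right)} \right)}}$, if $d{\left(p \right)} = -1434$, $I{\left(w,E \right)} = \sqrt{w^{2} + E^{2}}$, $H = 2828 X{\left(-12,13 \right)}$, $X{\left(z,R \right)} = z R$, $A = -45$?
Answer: $3 i \sqrt{49178} \approx 665.28 i$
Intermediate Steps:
$X{\left(z,R \right)} = R z$
$H = -441168$ ($H = 2828 \cdot 13 \left(-12\right) = 2828 \left(-156\right) = -441168$)
$I{\left(w,E \right)} = \sqrt{E^{2} + w^{2}}$
$\sqrt{H + d{\left(I{\left(-16,A \right)} \right)}} = \sqrt{-441168 - 1434} = \sqrt{-442602} = 3 i \sqrt{49178}$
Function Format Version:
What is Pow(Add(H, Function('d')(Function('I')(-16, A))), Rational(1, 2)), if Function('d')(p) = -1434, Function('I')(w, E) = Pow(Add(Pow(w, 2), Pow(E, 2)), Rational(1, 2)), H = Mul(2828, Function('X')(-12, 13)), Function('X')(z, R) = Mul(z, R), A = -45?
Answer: Mul(3, I, Pow(49178, Rational(1, 2))) ≈ Mul(665.28, I)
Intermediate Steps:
Function('X')(z, R) = Mul(R, z)
H = -441168 (H = Mul(2828, Mul(13, -12)) = Mul(2828, -156) = -441168)
Function('I')(w, E) = Pow(Add(Pow(E, 2), Pow(w, 2)), Rational(1, 2))
Pow(Add(H, Function('d')(Function('I')(-16, A))), Rational(1, 2)) = Pow(Add(-441168, -1434), Rational(1, 2)) = Pow(-442602, Rational(1, 2)) = Mul(3, I, Pow(49178, Rational(1, 2)))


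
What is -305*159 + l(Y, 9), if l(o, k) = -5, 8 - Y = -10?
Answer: -48500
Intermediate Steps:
Y = 18 (Y = 8 - 1*(-10) = 8 + 10 = 18)
-305*159 + l(Y, 9) = -305*159 - 5 = -48495 - 5 = -48500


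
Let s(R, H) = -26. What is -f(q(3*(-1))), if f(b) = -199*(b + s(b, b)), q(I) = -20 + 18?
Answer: -5572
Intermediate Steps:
q(I) = -2
f(b) = 5174 - 199*b (f(b) = -199*(b - 26) = -199*(-26 + b) = 5174 - 199*b)
-f(q(3*(-1))) = -(5174 - 199*(-2)) = -(5174 + 398) = -1*5572 = -5572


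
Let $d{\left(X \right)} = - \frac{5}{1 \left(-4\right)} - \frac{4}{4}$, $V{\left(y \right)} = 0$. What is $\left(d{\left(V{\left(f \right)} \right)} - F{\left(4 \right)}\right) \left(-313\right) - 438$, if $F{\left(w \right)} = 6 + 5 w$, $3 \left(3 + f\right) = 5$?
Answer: $\frac{30487}{4} \approx 7621.8$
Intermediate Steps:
$f = - \frac{4}{3}$ ($f = -3 + \frac{1}{3} \cdot 5 = -3 + \frac{5}{3} = - \frac{4}{3} \approx -1.3333$)
$d{\left(X \right)} = \frac{1}{4}$ ($d{\left(X \right)} = - \frac{5}{-4} - 1 = \left(-5\right) \left(- \frac{1}{4}\right) - 1 = \frac{5}{4} - 1 = \frac{1}{4}$)
$\left(d{\left(V{\left(f \right)} \right)} - F{\left(4 \right)}\right) \left(-313\right) - 438 = \left(\frac{1}{4} - \left(6 + 5 \cdot 4\right)\right) \left(-313\right) - 438 = \left(\frac{1}{4} - \left(6 + 20\right)\right) \left(-313\right) - 438 = \left(\frac{1}{4} - 26\right) \left(-313\right) - 438 = \left(- \frac{103}{4}\right) \left(-313\right) - 438 = \frac{32239}{4} - 438 = \frac{30487}{4}$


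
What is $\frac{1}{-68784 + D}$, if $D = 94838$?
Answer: $\frac{1}{26054} \approx 3.8382 \cdot 10^{-5}$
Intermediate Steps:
$\frac{1}{-68784 + D} = \frac{1}{-68784 + 94838} = \frac{1}{26054}$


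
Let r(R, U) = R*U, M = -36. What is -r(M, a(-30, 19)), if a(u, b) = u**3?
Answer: -972000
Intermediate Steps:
-r(M, a(-30, 19)) = -(-36)*(-30)**3 = -(-36)*(-27000) = -1*972000 = -972000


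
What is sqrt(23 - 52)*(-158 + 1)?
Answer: -157*I*sqrt(29) ≈ -845.47*I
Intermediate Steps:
sqrt(23 - 52)*(-158 + 1) = sqrt(-29)*(-157) = (I*sqrt(29))*(-157) = -157*I*sqrt(29)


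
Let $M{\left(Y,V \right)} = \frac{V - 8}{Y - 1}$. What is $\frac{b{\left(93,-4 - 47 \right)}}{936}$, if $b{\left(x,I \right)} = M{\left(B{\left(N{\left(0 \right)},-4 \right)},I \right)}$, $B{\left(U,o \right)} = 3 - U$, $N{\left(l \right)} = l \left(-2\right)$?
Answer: $- \frac{59}{1872} \approx -0.031517$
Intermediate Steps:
$N{\left(l \right)} = - 2 l$
$M{\left(Y,V \right)} = \frac{-8 + V}{-1 + Y}$
$b{\left(x,I \right)} = -4 + \frac{I}{2}$ ($b{\left(x,I \right)} = \frac{-8 + I}{-1 + \left(3 - \left(-2\right) 0\right)} = \frac{-8 + I}{-1 + \left(3 - 0\right)} = \frac{-8 + I}{-1 + \left(3 + 0\right)} = \frac{-8 + I}{-1 + 3} = \frac{-8 + I}{2} = -4 + \frac{I}{2}$)
$\frac{b{\left(93,-4 - 47 \right)}}{936} = \frac{-4 + \frac{-4 - 47}{2}}{936} = \left(-4 + \frac{1}{2} \left(-51\right)\right) \frac{1}{936} = \left(-4 - \frac{51}{2}\right) \frac{1}{936} = \left(- \frac{59}{2}\right) \frac{1}{936} = - \frac{59}{1872}$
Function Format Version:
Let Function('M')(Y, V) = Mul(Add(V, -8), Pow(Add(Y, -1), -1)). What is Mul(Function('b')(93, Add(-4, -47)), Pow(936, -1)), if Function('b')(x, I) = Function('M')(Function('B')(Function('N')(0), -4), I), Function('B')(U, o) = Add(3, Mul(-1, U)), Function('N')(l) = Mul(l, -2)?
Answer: Rational(-59, 1872) ≈ -0.031517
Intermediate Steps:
Function('N')(l) = Mul(-2, l)
Function('M')(Y, V) = Mul(Pow(Add(-1, Y), -1), Add(-8, V)) (Function('M')(Y, V) = Mul(Add(-8, V), Pow(Add(-1, Y), -1)) = Mul(Pow(Add(-1, Y), -1), Add(-8, V)))
Function('b')(x, I) = Add(-4, Mul(Rational(1, 2), I)) (Function('b')(x, I) = Mul(Pow(Add(-1, Add(3, Mul(-1, Mul(-2, 0)))), -1), Add(-8, I)) = Mul(Pow(Add(-1, Add(3, Mul(-1, 0))), -1), Add(-8, I)) = Mul(Pow(Add(-1, Add(3, 0)), -1), Add(-8, I)) = Mul(Pow(Add(-1, 3), -1), Add(-8, I)) = Mul(Pow(2, -1), Add(-8, I)) = Mul(Rational(1, 2), Add(-8, I)) = Add(-4, Mul(Rational(1, 2), I)))
Mul(Function('b')(93, Add(-4, -47)), Pow(936, -1)) = Mul(Add(-4, Mul(Rational(1, 2), Add(-4, -47))), Pow(936, -1)) = Mul(Add(-4, Mul(Rational(1, 2), -51)), Rational(1, 936)) = Mul(Add(-4, Rational(-51, 2)), Rational(1, 936)) = Mul(Rational(-59, 2), Rational(1, 936)) = Rational(-59, 1872)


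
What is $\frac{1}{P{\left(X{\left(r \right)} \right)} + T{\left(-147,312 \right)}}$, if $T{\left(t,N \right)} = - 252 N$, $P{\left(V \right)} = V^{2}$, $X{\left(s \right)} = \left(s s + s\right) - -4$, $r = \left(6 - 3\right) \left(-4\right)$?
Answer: $- \frac{1}{60128} \approx -1.6631 \cdot 10^{-5}$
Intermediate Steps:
$r = -12$ ($r = 3 \left(-4\right) = -12$)
$X{\left(s \right)} = 4 + s + s^{2}$ ($X{\left(s \right)} = \left(s^{2} + s\right) + 4 = \left(s + s^{2}\right) + 4 = 4 + s + s^{2}$)
$\frac{1}{P{\left(X{\left(r \right)} \right)} + T{\left(-147,312 \right)}} = \frac{1}{\left(4 - 12 + \left(-12\right)^{2}\right)^{2} - 78624} = \frac{1}{\left(4 - 12 + 144\right)^{2} - 78624} = \frac{1}{136^{2} - 78624} = \frac{1}{18496 - 78624} = \frac{1}{-60128} = - \frac{1}{60128}$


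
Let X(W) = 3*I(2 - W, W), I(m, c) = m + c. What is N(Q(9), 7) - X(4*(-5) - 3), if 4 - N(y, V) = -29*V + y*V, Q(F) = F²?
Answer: -366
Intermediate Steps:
N(y, V) = 4 + 29*V - V*y (N(y, V) = 4 - (-29*V + y*V) = 4 - (-29*V + V*y) = 4 + (29*V - V*y) = 4 + 29*V - V*y)
I(m, c) = c + m
X(W) = 6 (X(W) = 3*(W + (2 - W)) = 3*2 = 6)
N(Q(9), 7) - X(4*(-5) - 3) = (4 + 29*7 - 1*7*9²) - 1*6 = (4 + 203 - 1*7*81) - 6 = (4 + 203 - 567) - 6 = -360 - 6 = -366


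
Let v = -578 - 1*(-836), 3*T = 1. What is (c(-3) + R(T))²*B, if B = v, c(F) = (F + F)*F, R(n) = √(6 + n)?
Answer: 85226 + 3096*√57 ≈ 1.0860e+5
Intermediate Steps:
T = ⅓ (T = (⅓)*1 = ⅓ ≈ 0.33333)
v = 258 (v = -578 + 836 = 258)
c(F) = 2*F² (c(F) = (2*F)*F = 2*F²)
B = 258
(c(-3) + R(T))²*B = (2*(-3)² + √(6 + ⅓))²*258 = (2*9 + √(19/3))²*258 = (18 + √57/3)²*258 = 258*(18 + √57/3)²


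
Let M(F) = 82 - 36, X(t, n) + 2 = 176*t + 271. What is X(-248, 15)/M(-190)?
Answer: -43379/46 ≈ -943.02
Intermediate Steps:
X(t, n) = 269 + 176*t (X(t, n) = -2 + (176*t + 271) = -2 + (271 + 176*t) = 269 + 176*t)
M(F) = 46
X(-248, 15)/M(-190) = (269 + 176*(-248))/46 = (269 - 43648)*(1/46) = -43379*1/46 = -43379/46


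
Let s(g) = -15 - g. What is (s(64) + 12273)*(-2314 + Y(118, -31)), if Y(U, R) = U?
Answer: -26778024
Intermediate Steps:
(s(64) + 12273)*(-2314 + Y(118, -31)) = ((-15 - 1*64) + 12273)*(-2314 + 118) = ((-15 - 64) + 12273)*(-2196) = (-79 + 12273)*(-2196) = 12194*(-2196) = -26778024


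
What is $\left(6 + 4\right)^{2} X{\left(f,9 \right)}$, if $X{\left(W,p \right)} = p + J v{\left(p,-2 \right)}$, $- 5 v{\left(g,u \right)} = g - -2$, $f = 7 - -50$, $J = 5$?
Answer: $-200$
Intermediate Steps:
$f = 57$ ($f = 7 + 50 = 57$)
$v{\left(g,u \right)} = - \frac{2}{5} - \frac{g}{5}$ ($v{\left(g,u \right)} = - \frac{g - -2}{5} = - \frac{g + 2}{5} = - \frac{2 + g}{5} = - \frac{2}{5} - \frac{g}{5}$)
$X{\left(W,p \right)} = -2$ ($X{\left(W,p \right)} = p + 5 \left(- \frac{2}{5} - \frac{p}{5}\right) = p - \left(2 + p\right) = -2$)
$\left(6 + 4\right)^{2} X{\left(f,9 \right)} = \left(6 + 4\right)^{2} \left(-2\right) = 10^{2} \left(-2\right) = 100 \left(-2\right) = -200$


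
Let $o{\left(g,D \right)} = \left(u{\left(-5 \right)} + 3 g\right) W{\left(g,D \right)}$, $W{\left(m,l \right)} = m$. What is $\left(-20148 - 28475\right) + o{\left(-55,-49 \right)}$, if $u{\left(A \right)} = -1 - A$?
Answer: $-39768$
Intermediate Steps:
$o{\left(g,D \right)} = g \left(4 + 3 g\right)$ ($o{\left(g,D \right)} = \left(\left(-1 - -5\right) + 3 g\right) g = \left(\left(-1 + 5\right) + 3 g\right) g = \left(4 + 3 g\right) g = g \left(4 + 3 g\right)$)
$\left(-20148 - 28475\right) + o{\left(-55,-49 \right)} = \left(-20148 - 28475\right) - 55 \left(4 + 3 \left(-55\right)\right) = -48623 - 55 \left(4 - 165\right) = -48623 - -8855 = -48623 + 8855 = -39768$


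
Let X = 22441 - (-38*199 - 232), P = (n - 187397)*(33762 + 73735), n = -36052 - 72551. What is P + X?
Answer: -31819081765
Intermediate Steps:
n = -108603
P = -31819112000 (P = (-108603 - 187397)*(33762 + 73735) = -296000*107497 = -31819112000)
X = 30235 (X = 22441 - (-7562 - 232) = 22441 - 1*(-7794) = 22441 + 7794 = 30235)
P + X = -31819112000 + 30235 = -31819081765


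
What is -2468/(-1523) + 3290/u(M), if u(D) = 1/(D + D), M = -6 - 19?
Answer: -250531032/1523 ≈ -1.6450e+5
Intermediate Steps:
M = -25
u(D) = 1/(2*D)
-2468/(-1523) + 3290/u(M) = -2468/(-1523) + 3290/(((½)/(-25))) = -2468*(-1/1523) + 3290/(((½)*(-1/25))) = 2468/1523 + 3290/(-1/50) = 2468/1523 + 3290*(-50) = 2468/1523 - 164500 = -250531032/1523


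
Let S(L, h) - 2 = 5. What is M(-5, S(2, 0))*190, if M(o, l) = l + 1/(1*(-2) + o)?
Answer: 9120/7 ≈ 1302.9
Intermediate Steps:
S(L, h) = 7 (S(L, h) = 2 + 5 = 7)
M(o, l) = l + 1/(-2 + o)
M(-5, S(2, 0))*190 = ((1 - 2*7 + 7*(-5))/(-2 - 5))*190 = ((1 - 14 - 35)/(-7))*190 = -1/7*(-48)*190 = (48/7)*190 = 9120/7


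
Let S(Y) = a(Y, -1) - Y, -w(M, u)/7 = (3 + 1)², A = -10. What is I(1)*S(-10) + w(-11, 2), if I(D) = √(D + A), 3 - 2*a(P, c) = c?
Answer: -112 + 36*I ≈ -112.0 + 36.0*I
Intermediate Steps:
a(P, c) = 3/2 - c/2
I(D) = √(-10 + D) (I(D) = √(D - 10) = √(-10 + D))
w(M, u) = -112 (w(M, u) = -7*(3 + 1)² = -7*4² = -7*16 = -112)
S(Y) = 2 - Y (S(Y) = (3/2 - ½*(-1)) - Y = (3/2 + ½) - Y = 2 - Y)
I(1)*S(-10) + w(-11, 2) = √(-10 + 1)*(2 - 1*(-10)) - 112 = √(-9)*(2 + 10) - 112 = (3*I)*12 - 112 = 36*I - 112 = -112 + 36*I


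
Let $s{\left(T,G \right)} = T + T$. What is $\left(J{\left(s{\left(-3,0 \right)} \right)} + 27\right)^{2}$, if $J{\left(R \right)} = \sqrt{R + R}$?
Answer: $717 + 108 i \sqrt{3} \approx 717.0 + 187.06 i$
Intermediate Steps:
$s{\left(T,G \right)} = 2 T$
$J{\left(R \right)} = \sqrt{2} \sqrt{R}$ ($J{\left(R \right)} = \sqrt{2 R} = \sqrt{2} \sqrt{R}$)
$\left(J{\left(s{\left(-3,0 \right)} \right)} + 27\right)^{2} = \left(\sqrt{2} \sqrt{2 \left(-3\right)} + 27\right)^{2} = \left(\sqrt{2} \sqrt{-6} + 27\right)^{2} = \left(\sqrt{2} i \sqrt{6} + 27\right)^{2} = \left(2 i \sqrt{3} + 27\right)^{2} = \left(27 + 2 i \sqrt{3}\right)^{2}$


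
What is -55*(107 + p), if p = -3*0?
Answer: -5885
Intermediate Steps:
p = 0 (p = -1*0 = 0)
-55*(107 + p) = -55*(107 + 0) = -55*107 = -5885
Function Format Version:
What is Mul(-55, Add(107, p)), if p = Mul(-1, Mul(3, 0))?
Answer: -5885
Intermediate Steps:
p = 0 (p = Mul(-1, 0) = 0)
Mul(-55, Add(107, p)) = Mul(-55, Add(107, 0)) = Mul(-55, 107) = -5885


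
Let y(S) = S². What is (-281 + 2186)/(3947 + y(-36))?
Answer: 1905/5243 ≈ 0.36334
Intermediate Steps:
(-281 + 2186)/(3947 + y(-36)) = (-281 + 2186)/(3947 + (-36)²) = 1905/(3947 + 1296) = 1905/5243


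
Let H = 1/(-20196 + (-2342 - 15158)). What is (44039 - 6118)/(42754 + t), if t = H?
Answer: 1429470016/1611654783 ≈ 0.88696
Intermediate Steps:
H = -1/37696 (H = 1/(-20196 - 17500) = 1/(-37696) = -1/37696 ≈ -2.6528e-5)
t = -1/37696 ≈ -2.6528e-5
(44039 - 6118)/(42754 + t) = (44039 - 6118)/(42754 - 1/37696) = 37921/(1611654783/37696) = 37921*(37696/1611654783) = 1429470016/1611654783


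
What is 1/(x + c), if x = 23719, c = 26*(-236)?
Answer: 1/17583 ≈ 5.6873e-5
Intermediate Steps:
c = -6136
1/(x + c) = 1/(23719 - 6136) = 1/17583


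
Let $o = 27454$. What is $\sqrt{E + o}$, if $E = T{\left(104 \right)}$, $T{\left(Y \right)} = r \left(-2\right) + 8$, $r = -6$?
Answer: $\sqrt{27474} \approx 165.75$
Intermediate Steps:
$T{\left(Y \right)} = 20$ ($T{\left(Y \right)} = \left(-6\right) \left(-2\right) + 8 = 12 + 8 = 20$)
$E = 20$
$\sqrt{E + o} = \sqrt{20 + 27454} = \sqrt{27474}$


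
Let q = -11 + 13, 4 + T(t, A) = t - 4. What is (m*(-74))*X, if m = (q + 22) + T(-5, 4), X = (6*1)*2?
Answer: -9768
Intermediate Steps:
T(t, A) = -8 + t (T(t, A) = -4 + (t - 4) = -4 + (-4 + t) = -8 + t)
X = 12 (X = 6*2 = 12)
q = 2
m = 11 (m = (2 + 22) + (-8 - 5) = 24 - 13 = 11)
(m*(-74))*X = (11*(-74))*12 = -814*12 = -9768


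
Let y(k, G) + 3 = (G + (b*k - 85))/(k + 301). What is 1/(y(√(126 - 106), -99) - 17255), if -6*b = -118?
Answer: -7034862039/121411980910088 - 54933*√5/121411980910088 ≈ -5.7943e-5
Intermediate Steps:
b = 59/3 (b = -⅙*(-118) = 59/3 ≈ 19.667)
y(k, G) = -3 + (-85 + G + 59*k/3)/(301 + k) (y(k, G) = -3 + (G + (59*k/3 - 85))/(k + 301) = -3 + (G + (-85 + 59*k/3))/(301 + k) = -3 + (-85 + G + 59*k/3)/(301 + k))
1/(y(√(126 - 106), -99) - 17255) = 1/((-988 - 99 + 50*√(126 - 106)/3)/(301 + √(126 - 106)) - 17255) = 1/((-988 - 99 + 50*√20/3)/(301 + √20) - 17255) = 1/((-988 - 99 + 50*(2*√5)/3)/(301 + 2*√5) - 17255) = 1/((-988 - 99 + 100*√5/3)/(301 + 2*√5) - 17255) = 1/((-1087 + 100*√5/3)/(301 + 2*√5) - 17255) = 1/(-17255 + (-1087 + 100*√5/3)/(301 + 2*√5))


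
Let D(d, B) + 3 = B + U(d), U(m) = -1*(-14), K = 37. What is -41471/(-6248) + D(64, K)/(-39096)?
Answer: 67543763/10177992 ≈ 6.6363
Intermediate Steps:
U(m) = 14
D(d, B) = 11 + B (D(d, B) = -3 + (B + 14) = -3 + (14 + B) = 11 + B)
-41471/(-6248) + D(64, K)/(-39096) = -41471/(-6248) + (11 + 37)/(-39096) = -41471*(-1/6248) + 48*(-1/39096) = 41471/6248 - 2/1629 = 67543763/10177992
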